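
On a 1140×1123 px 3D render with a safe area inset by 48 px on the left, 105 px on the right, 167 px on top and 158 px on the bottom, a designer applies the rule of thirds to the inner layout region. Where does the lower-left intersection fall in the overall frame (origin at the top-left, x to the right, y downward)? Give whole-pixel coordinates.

Content width = 1140 − 48 − 105 = 987 px; content height = 1123 − 167 − 158 = 798 px.
Lower-left is one-third across and two-thirds down within the inner layout region.
x = 48 + 1 × 987/3 = 48 + 329.00 ≈ 377
y = 167 + 2 × 798/3 = 167 + 532.00 ≈ 699

x = 377 px, y = 699 px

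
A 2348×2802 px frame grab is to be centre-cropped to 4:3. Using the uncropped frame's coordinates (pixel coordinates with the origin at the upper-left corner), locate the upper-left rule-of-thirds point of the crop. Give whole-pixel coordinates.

x = 783 px, y = 1108 px

2348/2802 < 4/3, so the 4:3 crop keeps the full width 2348 and trims height to 2348 × 3/4 = 1761.00 px.
Top offset = (2802 − 1761.00)/2 = 520.50 px; left offset = 0.
Upper-left is one-third across and one-third down within the crop:
x = 0.00 + 1 × 2348.00/3 ≈ 783; y = 520.50 + 1 × 1761.00/3 ≈ 1108.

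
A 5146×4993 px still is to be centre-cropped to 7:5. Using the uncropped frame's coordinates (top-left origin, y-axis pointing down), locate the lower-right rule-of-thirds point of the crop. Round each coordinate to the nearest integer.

5146/4993 < 7/5, so the 7:5 crop keeps the full width 5146 and trims height to 5146 × 5/7 = 3675.71 px.
Top offset = (4993 − 3675.71)/2 = 658.64 px; left offset = 0.
Lower-right is two-thirds across and two-thirds down within the crop:
x = 0.00 + 2 × 5146.00/3 ≈ 3431; y = 658.64 + 2 × 3675.71/3 ≈ 3109.

x = 3431 px, y = 3109 px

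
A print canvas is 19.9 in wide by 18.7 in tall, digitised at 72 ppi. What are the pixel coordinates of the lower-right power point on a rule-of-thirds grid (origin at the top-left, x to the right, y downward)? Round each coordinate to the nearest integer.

(955, 898)

In pixels the canvas is 19.9 × 72 = 1432.8 wide and 18.7 × 72 = 1346.4 tall.
The lower-right point is two-thirds across and two-thirds down:
x = 2 × 1432.8/3 ≈ 955; y = 2 × 1346.4/3 ≈ 898.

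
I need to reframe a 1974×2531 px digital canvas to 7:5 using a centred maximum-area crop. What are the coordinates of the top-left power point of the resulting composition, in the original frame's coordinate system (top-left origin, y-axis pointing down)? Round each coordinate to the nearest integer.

1974/2531 < 7/5, so the 7:5 crop keeps the full width 1974 and trims height to 1974 × 5/7 = 1410.00 px.
Top offset = (2531 − 1410.00)/2 = 560.50 px; left offset = 0.
Top-left is one-third across and one-third down within the crop:
x = 0.00 + 1 × 1974.00/3 ≈ 658; y = 560.50 + 1 × 1410.00/3 ≈ 1031.

x = 658 px, y = 1031 px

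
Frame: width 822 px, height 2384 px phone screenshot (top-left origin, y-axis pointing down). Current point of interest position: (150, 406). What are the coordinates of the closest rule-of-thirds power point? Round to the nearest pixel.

(274, 795)

Third lines: x ∈ {274, 548}, y ∈ {795, 1589}.
150 is closer to x = 274; 406 is closer to y = 795.
So the nearest intersection is the upper-left power point.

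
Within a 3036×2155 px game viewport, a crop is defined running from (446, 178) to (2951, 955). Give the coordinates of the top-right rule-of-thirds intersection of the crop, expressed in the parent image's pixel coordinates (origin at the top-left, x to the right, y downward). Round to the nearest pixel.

Crop width = 2951 − 446 = 2505 px; one third is 835.00 px.
Crop height = 955 − 178 = 777 px; one third is 259.00 px.
The top-right point is two-thirds across and one-third down within the crop:
x = 446 + 2 × 835.00 ≈ 2116; y = 178 + 1 × 259.00 ≈ 437.

(2116, 437)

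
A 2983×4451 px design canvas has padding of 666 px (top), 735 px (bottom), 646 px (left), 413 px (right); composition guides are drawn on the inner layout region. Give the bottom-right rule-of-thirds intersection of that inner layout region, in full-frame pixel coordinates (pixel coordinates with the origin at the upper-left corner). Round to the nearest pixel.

x = 1929 px, y = 2699 px

Content width = 2983 − 646 − 413 = 1924 px; content height = 4451 − 666 − 735 = 3050 px.
Bottom-right is two-thirds across and two-thirds down within the inner layout region.
x = 646 + 2 × 1924/3 = 646 + 1282.67 ≈ 1929
y = 666 + 2 × 3050/3 = 666 + 2033.33 ≈ 2699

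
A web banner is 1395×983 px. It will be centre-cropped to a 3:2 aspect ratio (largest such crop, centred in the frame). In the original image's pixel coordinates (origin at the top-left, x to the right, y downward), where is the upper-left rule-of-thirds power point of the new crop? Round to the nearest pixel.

1395/983 < 3/2, so the 3:2 crop keeps the full width 1395 and trims height to 1395 × 2/3 = 930.00 px.
Top offset = (983 − 930.00)/2 = 26.50 px; left offset = 0.
Upper-left is one-third across and one-third down within the crop:
x = 0.00 + 1 × 1395.00/3 ≈ 465; y = 26.50 + 1 × 930.00/3 ≈ 337.

(465, 337)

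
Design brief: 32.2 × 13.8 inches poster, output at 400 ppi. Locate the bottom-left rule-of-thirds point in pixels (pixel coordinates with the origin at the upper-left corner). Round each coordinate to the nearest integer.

In pixels the canvas is 32.2 × 400 = 12880 wide and 13.8 × 400 = 5520 tall.
The bottom-left point is one-third across and two-thirds down:
x = 1 × 12880/3 ≈ 4293; y = 2 × 5520/3 ≈ 3680.

(4293, 3680)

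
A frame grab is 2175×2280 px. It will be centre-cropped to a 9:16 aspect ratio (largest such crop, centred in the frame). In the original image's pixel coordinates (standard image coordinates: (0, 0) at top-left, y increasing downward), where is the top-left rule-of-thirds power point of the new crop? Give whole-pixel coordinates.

2175/2280 > 9/16, so the 9:16 crop keeps the full height 2280 and trims width to 2280 × 9/16 = 1282.50 px.
Left offset = (2175 − 1282.50)/2 = 446.25 px; top offset = 0.
Top-left is one-third across and one-third down within the crop:
x = 446.25 + 1 × 1282.50/3 ≈ 874; y = 0.00 + 1 × 2280.00/3 ≈ 760.

x = 874 px, y = 760 px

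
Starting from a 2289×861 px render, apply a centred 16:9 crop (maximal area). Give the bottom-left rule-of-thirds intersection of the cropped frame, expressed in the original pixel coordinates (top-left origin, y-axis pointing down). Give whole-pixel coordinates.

2289/861 > 16/9, so the 16:9 crop keeps the full height 861 and trims width to 861 × 16/9 = 1530.67 px.
Left offset = (2289 − 1530.67)/2 = 379.17 px; top offset = 0.
Bottom-left is one-third across and two-thirds down within the crop:
x = 379.17 + 1 × 1530.67/3 ≈ 889; y = 0.00 + 2 × 861.00/3 ≈ 574.

(889, 574)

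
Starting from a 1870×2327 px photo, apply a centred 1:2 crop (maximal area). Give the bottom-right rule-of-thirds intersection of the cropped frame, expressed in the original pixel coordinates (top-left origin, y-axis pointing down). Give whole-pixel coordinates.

x = 1129 px, y = 1551 px

1870/2327 > 1/2, so the 1:2 crop keeps the full height 2327 and trims width to 2327 × 1/2 = 1163.50 px.
Left offset = (1870 − 1163.50)/2 = 353.25 px; top offset = 0.
Bottom-right is two-thirds across and two-thirds down within the crop:
x = 353.25 + 2 × 1163.50/3 ≈ 1129; y = 0.00 + 2 × 2327.00/3 ≈ 1551.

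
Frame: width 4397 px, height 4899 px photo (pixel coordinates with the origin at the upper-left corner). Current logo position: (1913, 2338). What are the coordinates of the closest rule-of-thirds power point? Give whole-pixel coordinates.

(1466, 1633)

Third lines: x ∈ {1466, 2931}, y ∈ {1633, 3266}.
1913 is closer to x = 1466; 2338 is closer to y = 1633.
So the nearest intersection is the upper-left power point.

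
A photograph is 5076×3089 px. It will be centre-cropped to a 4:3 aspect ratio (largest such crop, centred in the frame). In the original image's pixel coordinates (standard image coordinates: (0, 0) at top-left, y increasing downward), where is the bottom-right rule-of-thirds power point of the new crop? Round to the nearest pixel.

(3224, 2059)

5076/3089 > 4/3, so the 4:3 crop keeps the full height 3089 and trims width to 3089 × 4/3 = 4118.67 px.
Left offset = (5076 − 4118.67)/2 = 478.67 px; top offset = 0.
Bottom-right is two-thirds across and two-thirds down within the crop:
x = 478.67 + 2 × 4118.67/3 ≈ 3224; y = 0.00 + 2 × 3089.00/3 ≈ 2059.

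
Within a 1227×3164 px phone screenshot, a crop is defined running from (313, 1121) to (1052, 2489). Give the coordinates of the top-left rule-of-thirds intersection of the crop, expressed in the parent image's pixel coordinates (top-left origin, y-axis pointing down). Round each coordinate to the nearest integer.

x = 559 px, y = 1577 px

Crop width = 1052 − 313 = 739 px; one third is 246.33 px.
Crop height = 2489 − 1121 = 1368 px; one third is 456.00 px.
The top-left point is one-third across and one-third down within the crop:
x = 313 + 1 × 246.33 ≈ 559; y = 1121 + 1 × 456.00 ≈ 1577.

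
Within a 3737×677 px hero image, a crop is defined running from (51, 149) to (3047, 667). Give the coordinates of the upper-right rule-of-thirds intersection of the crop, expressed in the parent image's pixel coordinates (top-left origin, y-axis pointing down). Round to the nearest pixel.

(2048, 322)

Crop width = 3047 − 51 = 2996 px; one third is 998.67 px.
Crop height = 667 − 149 = 518 px; one third is 172.67 px.
The upper-right point is two-thirds across and one-third down within the crop:
x = 51 + 2 × 998.67 ≈ 2048; y = 149 + 1 × 172.67 ≈ 322.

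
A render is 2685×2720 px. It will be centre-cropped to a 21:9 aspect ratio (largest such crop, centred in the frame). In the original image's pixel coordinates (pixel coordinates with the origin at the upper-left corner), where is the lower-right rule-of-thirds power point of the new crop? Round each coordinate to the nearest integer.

(1790, 1552)

2685/2720 < 21/9, so the 21:9 crop keeps the full width 2685 and trims height to 2685 × 9/21 = 1150.71 px.
Top offset = (2720 − 1150.71)/2 = 784.64 px; left offset = 0.
Lower-right is two-thirds across and two-thirds down within the crop:
x = 0.00 + 2 × 2685.00/3 ≈ 1790; y = 784.64 + 2 × 1150.71/3 ≈ 1552.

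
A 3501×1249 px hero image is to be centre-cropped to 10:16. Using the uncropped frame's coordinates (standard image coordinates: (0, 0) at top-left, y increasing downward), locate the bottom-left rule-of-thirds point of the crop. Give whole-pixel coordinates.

x = 1620 px, y = 833 px

3501/1249 > 10/16, so the 10:16 crop keeps the full height 1249 and trims width to 1249 × 10/16 = 780.62 px.
Left offset = (3501 − 780.62)/2 = 1360.19 px; top offset = 0.
Bottom-left is one-third across and two-thirds down within the crop:
x = 1360.19 + 1 × 780.62/3 ≈ 1620; y = 0.00 + 2 × 1249.00/3 ≈ 833.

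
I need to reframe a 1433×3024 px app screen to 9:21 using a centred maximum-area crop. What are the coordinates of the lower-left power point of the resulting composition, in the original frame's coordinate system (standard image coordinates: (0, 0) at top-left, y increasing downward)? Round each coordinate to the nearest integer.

x = 501 px, y = 2016 px

1433/3024 > 9/21, so the 9:21 crop keeps the full height 3024 and trims width to 3024 × 9/21 = 1296.00 px.
Left offset = (1433 − 1296.00)/2 = 68.50 px; top offset = 0.
Lower-left is one-third across and two-thirds down within the crop:
x = 68.50 + 1 × 1296.00/3 ≈ 501; y = 0.00 + 2 × 3024.00/3 ≈ 2016.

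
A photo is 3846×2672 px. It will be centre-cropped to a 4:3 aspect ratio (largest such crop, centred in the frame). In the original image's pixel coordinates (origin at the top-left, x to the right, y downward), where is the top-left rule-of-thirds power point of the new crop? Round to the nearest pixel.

3846/2672 > 4/3, so the 4:3 crop keeps the full height 2672 and trims width to 2672 × 4/3 = 3562.67 px.
Left offset = (3846 − 3562.67)/2 = 141.67 px; top offset = 0.
Top-left is one-third across and one-third down within the crop:
x = 141.67 + 1 × 3562.67/3 ≈ 1329; y = 0.00 + 1 × 2672.00/3 ≈ 891.

x = 1329 px, y = 891 px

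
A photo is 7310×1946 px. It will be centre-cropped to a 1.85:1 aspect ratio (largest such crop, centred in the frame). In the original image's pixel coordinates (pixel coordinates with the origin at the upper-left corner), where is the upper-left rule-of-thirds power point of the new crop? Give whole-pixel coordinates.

x = 3055 px, y = 649 px

7310/1946 > 1.85/1, so the 1.85:1 crop keeps the full height 1946 and trims width to 1946 × 1.85/1 = 3600.10 px.
Left offset = (7310 − 3600.10)/2 = 1854.95 px; top offset = 0.
Upper-left is one-third across and one-third down within the crop:
x = 1854.95 + 1 × 3600.10/3 ≈ 3055; y = 0.00 + 1 × 1946.00/3 ≈ 649.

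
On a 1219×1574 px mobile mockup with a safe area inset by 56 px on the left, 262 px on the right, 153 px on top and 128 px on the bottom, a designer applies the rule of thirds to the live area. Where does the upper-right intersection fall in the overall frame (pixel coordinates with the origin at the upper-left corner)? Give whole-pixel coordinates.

x = 657 px, y = 584 px

Content width = 1219 − 56 − 262 = 901 px; content height = 1574 − 153 − 128 = 1293 px.
Upper-right is two-thirds across and one-third down within the live area.
x = 56 + 2 × 901/3 = 56 + 600.67 ≈ 657
y = 153 + 1 × 1293/3 = 153 + 431.00 ≈ 584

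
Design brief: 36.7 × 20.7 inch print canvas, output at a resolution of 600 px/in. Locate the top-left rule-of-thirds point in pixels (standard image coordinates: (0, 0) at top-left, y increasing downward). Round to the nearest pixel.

In pixels the canvas is 36.7 × 600 = 22020 wide and 20.7 × 600 = 12420 tall.
The top-left point is one-third across and one-third down:
x = 1 × 22020/3 ≈ 7340; y = 1 × 12420/3 ≈ 4140.

(7340, 4140)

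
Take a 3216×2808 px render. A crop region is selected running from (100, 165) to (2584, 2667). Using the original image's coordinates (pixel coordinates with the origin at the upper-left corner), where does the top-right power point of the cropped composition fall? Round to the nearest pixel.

(1756, 999)

Crop width = 2584 − 100 = 2484 px; one third is 828.00 px.
Crop height = 2667 − 165 = 2502 px; one third is 834.00 px.
The top-right point is two-thirds across and one-third down within the crop:
x = 100 + 2 × 828.00 ≈ 1756; y = 165 + 1 × 834.00 ≈ 999.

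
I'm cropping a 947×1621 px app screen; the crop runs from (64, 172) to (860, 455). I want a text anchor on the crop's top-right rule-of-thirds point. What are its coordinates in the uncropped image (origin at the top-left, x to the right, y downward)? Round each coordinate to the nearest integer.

x = 595 px, y = 266 px

Crop width = 860 − 64 = 796 px; one third is 265.33 px.
Crop height = 455 − 172 = 283 px; one third is 94.33 px.
The top-right point is two-thirds across and one-third down within the crop:
x = 64 + 2 × 265.33 ≈ 595; y = 172 + 1 × 94.33 ≈ 266.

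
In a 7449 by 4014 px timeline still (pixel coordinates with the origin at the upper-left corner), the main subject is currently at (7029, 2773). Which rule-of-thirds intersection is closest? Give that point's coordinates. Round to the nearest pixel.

x = 4966 px, y = 2676 px

Third lines: x ∈ {2483, 4966}, y ∈ {1338, 2676}.
7029 is closer to x = 4966; 2773 is closer to y = 2676.
So the nearest intersection is the lower-right power point.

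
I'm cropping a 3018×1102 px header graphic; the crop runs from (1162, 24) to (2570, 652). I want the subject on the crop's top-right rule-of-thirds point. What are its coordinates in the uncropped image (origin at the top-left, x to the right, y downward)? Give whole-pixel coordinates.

Crop width = 2570 − 1162 = 1408 px; one third is 469.33 px.
Crop height = 652 − 24 = 628 px; one third is 209.33 px.
The top-right point is two-thirds across and one-third down within the crop:
x = 1162 + 2 × 469.33 ≈ 2101; y = 24 + 1 × 209.33 ≈ 233.

x = 2101 px, y = 233 px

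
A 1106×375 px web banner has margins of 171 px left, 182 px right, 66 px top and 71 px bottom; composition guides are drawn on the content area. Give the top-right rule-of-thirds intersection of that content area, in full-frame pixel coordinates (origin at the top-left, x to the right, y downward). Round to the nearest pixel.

Content width = 1106 − 171 − 182 = 753 px; content height = 375 − 66 − 71 = 238 px.
Top-right is two-thirds across and one-third down within the content area.
x = 171 + 2 × 753/3 = 171 + 502.00 ≈ 673
y = 66 + 1 × 238/3 = 66 + 79.33 ≈ 145

x = 673 px, y = 145 px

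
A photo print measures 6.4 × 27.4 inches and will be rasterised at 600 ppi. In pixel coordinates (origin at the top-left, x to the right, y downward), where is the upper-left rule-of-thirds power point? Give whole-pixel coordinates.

In pixels the canvas is 6.4 × 600 = 3840 wide and 27.4 × 600 = 16440 tall.
The upper-left point is one-third across and one-third down:
x = 1 × 3840/3 ≈ 1280; y = 1 × 16440/3 ≈ 5480.

(1280, 5480)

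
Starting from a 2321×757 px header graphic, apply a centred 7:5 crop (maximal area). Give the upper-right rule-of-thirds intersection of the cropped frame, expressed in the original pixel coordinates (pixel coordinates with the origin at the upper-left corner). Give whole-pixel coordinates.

2321/757 > 7/5, so the 7:5 crop keeps the full height 757 and trims width to 757 × 7/5 = 1059.80 px.
Left offset = (2321 − 1059.80)/2 = 630.60 px; top offset = 0.
Upper-right is two-thirds across and one-third down within the crop:
x = 630.60 + 2 × 1059.80/3 ≈ 1337; y = 0.00 + 1 × 757.00/3 ≈ 252.

x = 1337 px, y = 252 px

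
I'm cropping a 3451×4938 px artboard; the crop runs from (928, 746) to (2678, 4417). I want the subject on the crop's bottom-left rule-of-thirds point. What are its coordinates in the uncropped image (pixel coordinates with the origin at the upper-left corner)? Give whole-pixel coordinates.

(1511, 3193)

Crop width = 2678 − 928 = 1750 px; one third is 583.33 px.
Crop height = 4417 − 746 = 3671 px; one third is 1223.67 px.
The bottom-left point is one-third across and two-thirds down within the crop:
x = 928 + 1 × 583.33 ≈ 1511; y = 746 + 2 × 1223.67 ≈ 3193.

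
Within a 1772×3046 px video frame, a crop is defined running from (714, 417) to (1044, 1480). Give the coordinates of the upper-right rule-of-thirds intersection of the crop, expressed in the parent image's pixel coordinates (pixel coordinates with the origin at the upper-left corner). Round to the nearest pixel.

Crop width = 1044 − 714 = 330 px; one third is 110.00 px.
Crop height = 1480 − 417 = 1063 px; one third is 354.33 px.
The upper-right point is two-thirds across and one-third down within the crop:
x = 714 + 2 × 110.00 ≈ 934; y = 417 + 1 × 354.33 ≈ 771.

x = 934 px, y = 771 px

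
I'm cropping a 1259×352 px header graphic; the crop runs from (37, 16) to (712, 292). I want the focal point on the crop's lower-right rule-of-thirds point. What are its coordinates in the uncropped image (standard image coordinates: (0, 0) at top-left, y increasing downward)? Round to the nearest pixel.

Crop width = 712 − 37 = 675 px; one third is 225.00 px.
Crop height = 292 − 16 = 276 px; one third is 92.00 px.
The lower-right point is two-thirds across and two-thirds down within the crop:
x = 37 + 2 × 225.00 ≈ 487; y = 16 + 2 × 92.00 ≈ 200.

x = 487 px, y = 200 px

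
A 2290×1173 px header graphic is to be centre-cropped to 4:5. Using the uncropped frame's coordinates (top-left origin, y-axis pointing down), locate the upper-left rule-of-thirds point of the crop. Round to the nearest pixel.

2290/1173 > 4/5, so the 4:5 crop keeps the full height 1173 and trims width to 1173 × 4/5 = 938.40 px.
Left offset = (2290 − 938.40)/2 = 675.80 px; top offset = 0.
Upper-left is one-third across and one-third down within the crop:
x = 675.80 + 1 × 938.40/3 ≈ 989; y = 0.00 + 1 × 1173.00/3 ≈ 391.

(989, 391)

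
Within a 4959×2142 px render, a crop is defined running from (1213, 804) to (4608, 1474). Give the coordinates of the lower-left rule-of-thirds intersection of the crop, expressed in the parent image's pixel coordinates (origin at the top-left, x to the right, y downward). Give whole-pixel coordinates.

Crop width = 4608 − 1213 = 3395 px; one third is 1131.67 px.
Crop height = 1474 − 804 = 670 px; one third is 223.33 px.
The lower-left point is one-third across and two-thirds down within the crop:
x = 1213 + 1 × 1131.67 ≈ 2345; y = 804 + 2 × 223.33 ≈ 1251.

x = 2345 px, y = 1251 px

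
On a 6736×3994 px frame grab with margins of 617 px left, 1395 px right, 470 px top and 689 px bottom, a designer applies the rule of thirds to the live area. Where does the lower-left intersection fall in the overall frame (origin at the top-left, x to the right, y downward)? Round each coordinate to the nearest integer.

Content width = 6736 − 617 − 1395 = 4724 px; content height = 3994 − 470 − 689 = 2835 px.
Lower-left is one-third across and two-thirds down within the live area.
x = 617 + 1 × 4724/3 = 617 + 1574.67 ≈ 2192
y = 470 + 2 × 2835/3 = 470 + 1890.00 ≈ 2360

(2192, 2360)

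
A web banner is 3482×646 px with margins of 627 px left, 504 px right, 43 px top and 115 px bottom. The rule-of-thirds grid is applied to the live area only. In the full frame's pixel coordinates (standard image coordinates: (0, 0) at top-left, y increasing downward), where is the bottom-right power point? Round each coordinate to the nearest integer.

Content width = 3482 − 627 − 504 = 2351 px; content height = 646 − 43 − 115 = 488 px.
Bottom-right is two-thirds across and two-thirds down within the live area.
x = 627 + 2 × 2351/3 = 627 + 1567.33 ≈ 2194
y = 43 + 2 × 488/3 = 43 + 325.33 ≈ 368

(2194, 368)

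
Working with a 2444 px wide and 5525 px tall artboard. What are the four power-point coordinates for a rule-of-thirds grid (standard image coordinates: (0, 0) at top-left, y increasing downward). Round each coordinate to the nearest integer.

(815, 1842), (1629, 1842), (815, 3683), (1629, 3683)

One third of 2444 is 814.67; one third of 5525 is 1841.67.
Vertical third lines at x = 815 and x = 1629; horizontal third lines at y = 1842 and y = 3683.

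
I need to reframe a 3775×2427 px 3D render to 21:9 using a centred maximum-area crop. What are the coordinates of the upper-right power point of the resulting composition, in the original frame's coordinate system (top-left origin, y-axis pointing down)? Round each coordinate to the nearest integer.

(2517, 944)

3775/2427 < 21/9, so the 21:9 crop keeps the full width 3775 and trims height to 3775 × 9/21 = 1617.86 px.
Top offset = (2427 − 1617.86)/2 = 404.57 px; left offset = 0.
Upper-right is two-thirds across and one-third down within the crop:
x = 0.00 + 2 × 3775.00/3 ≈ 2517; y = 404.57 + 1 × 1617.86/3 ≈ 944.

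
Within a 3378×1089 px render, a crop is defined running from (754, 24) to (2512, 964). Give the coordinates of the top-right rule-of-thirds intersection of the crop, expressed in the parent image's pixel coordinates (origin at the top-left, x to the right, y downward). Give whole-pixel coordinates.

(1926, 337)

Crop width = 2512 − 754 = 1758 px; one third is 586.00 px.
Crop height = 964 − 24 = 940 px; one third is 313.33 px.
The top-right point is two-thirds across and one-third down within the crop:
x = 754 + 2 × 586.00 ≈ 1926; y = 24 + 1 × 313.33 ≈ 337.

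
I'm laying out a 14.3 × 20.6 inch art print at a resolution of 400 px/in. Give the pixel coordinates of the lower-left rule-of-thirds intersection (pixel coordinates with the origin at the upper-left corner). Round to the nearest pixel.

x = 1907 px, y = 5493 px

In pixels the canvas is 14.3 × 400 = 5720 wide and 20.6 × 400 = 8240 tall.
The lower-left point is one-third across and two-thirds down:
x = 1 × 5720/3 ≈ 1907; y = 2 × 8240/3 ≈ 5493.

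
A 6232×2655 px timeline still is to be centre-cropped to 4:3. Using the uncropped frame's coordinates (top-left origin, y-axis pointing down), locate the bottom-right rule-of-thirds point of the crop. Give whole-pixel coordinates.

6232/2655 > 4/3, so the 4:3 crop keeps the full height 2655 and trims width to 2655 × 4/3 = 3540.00 px.
Left offset = (6232 − 3540.00)/2 = 1346.00 px; top offset = 0.
Bottom-right is two-thirds across and two-thirds down within the crop:
x = 1346.00 + 2 × 3540.00/3 ≈ 3706; y = 0.00 + 2 × 2655.00/3 ≈ 1770.

x = 3706 px, y = 1770 px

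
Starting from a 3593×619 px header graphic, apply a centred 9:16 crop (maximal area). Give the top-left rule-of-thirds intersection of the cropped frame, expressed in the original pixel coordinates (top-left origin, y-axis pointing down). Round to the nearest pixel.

(1738, 206)

3593/619 > 9/16, so the 9:16 crop keeps the full height 619 and trims width to 619 × 9/16 = 348.19 px.
Left offset = (3593 − 348.19)/2 = 1622.41 px; top offset = 0.
Top-left is one-third across and one-third down within the crop:
x = 1622.41 + 1 × 348.19/3 ≈ 1738; y = 0.00 + 1 × 619.00/3 ≈ 206.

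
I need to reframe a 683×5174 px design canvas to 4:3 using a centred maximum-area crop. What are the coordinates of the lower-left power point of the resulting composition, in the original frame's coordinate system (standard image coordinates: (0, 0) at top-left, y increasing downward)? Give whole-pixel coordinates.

683/5174 < 4/3, so the 4:3 crop keeps the full width 683 and trims height to 683 × 3/4 = 512.25 px.
Top offset = (5174 − 512.25)/2 = 2330.88 px; left offset = 0.
Lower-left is one-third across and two-thirds down within the crop:
x = 0.00 + 1 × 683.00/3 ≈ 228; y = 2330.88 + 2 × 512.25/3 ≈ 2672.

(228, 2672)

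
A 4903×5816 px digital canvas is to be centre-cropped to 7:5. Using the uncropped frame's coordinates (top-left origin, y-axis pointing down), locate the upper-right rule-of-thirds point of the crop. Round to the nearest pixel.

4903/5816 < 7/5, so the 7:5 crop keeps the full width 4903 and trims height to 4903 × 5/7 = 3502.14 px.
Top offset = (5816 − 3502.14)/2 = 1156.93 px; left offset = 0.
Upper-right is two-thirds across and one-third down within the crop:
x = 0.00 + 2 × 4903.00/3 ≈ 3269; y = 1156.93 + 1 × 3502.14/3 ≈ 2324.

x = 3269 px, y = 2324 px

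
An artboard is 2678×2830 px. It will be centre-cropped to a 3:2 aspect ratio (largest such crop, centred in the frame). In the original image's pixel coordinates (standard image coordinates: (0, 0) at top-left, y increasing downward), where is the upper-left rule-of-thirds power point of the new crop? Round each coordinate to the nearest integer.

2678/2830 < 3/2, so the 3:2 crop keeps the full width 2678 and trims height to 2678 × 2/3 = 1785.33 px.
Top offset = (2830 − 1785.33)/2 = 522.33 px; left offset = 0.
Upper-left is one-third across and one-third down within the crop:
x = 0.00 + 1 × 2678.00/3 ≈ 893; y = 522.33 + 1 × 1785.33/3 ≈ 1117.

(893, 1117)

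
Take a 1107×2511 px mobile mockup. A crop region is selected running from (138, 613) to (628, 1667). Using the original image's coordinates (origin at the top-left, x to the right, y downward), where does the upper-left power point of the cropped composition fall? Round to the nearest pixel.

Crop width = 628 − 138 = 490 px; one third is 163.33 px.
Crop height = 1667 − 613 = 1054 px; one third is 351.33 px.
The upper-left point is one-third across and one-third down within the crop:
x = 138 + 1 × 163.33 ≈ 301; y = 613 + 1 × 351.33 ≈ 964.

(301, 964)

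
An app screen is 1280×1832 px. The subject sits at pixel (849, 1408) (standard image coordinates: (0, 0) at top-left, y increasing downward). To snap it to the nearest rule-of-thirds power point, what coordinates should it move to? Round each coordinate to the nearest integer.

x = 853 px, y = 1221 px

Third lines: x ∈ {427, 853}, y ∈ {611, 1221}.
849 is closer to x = 853; 1408 is closer to y = 1221.
So the nearest intersection is the lower-right power point.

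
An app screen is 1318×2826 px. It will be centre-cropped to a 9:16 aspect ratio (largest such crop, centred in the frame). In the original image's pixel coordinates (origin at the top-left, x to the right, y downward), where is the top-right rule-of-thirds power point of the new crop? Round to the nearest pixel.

x = 879 px, y = 1022 px

1318/2826 < 9/16, so the 9:16 crop keeps the full width 1318 and trims height to 1318 × 16/9 = 2343.11 px.
Top offset = (2826 − 2343.11)/2 = 241.44 px; left offset = 0.
Top-right is two-thirds across and one-third down within the crop:
x = 0.00 + 2 × 1318.00/3 ≈ 879; y = 241.44 + 1 × 2343.11/3 ≈ 1022.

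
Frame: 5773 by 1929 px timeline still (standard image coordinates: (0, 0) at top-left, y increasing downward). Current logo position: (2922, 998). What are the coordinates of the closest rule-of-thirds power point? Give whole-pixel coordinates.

Third lines: x ∈ {1924, 3849}, y ∈ {643, 1286}.
2922 is closer to x = 3849; 998 is closer to y = 1286.
So the nearest intersection is the lower-right power point.

x = 3849 px, y = 1286 px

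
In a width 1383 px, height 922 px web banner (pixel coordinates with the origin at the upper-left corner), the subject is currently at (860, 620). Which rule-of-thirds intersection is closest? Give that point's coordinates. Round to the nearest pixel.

Third lines: x ∈ {461, 922}, y ∈ {307, 615}.
860 is closer to x = 922; 620 is closer to y = 615.
So the nearest intersection is the lower-right power point.

x = 922 px, y = 615 px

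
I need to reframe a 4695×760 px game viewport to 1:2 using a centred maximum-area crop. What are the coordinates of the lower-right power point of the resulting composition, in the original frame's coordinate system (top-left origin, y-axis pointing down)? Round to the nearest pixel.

4695/760 > 1/2, so the 1:2 crop keeps the full height 760 and trims width to 760 × 1/2 = 380.00 px.
Left offset = (4695 − 380.00)/2 = 2157.50 px; top offset = 0.
Lower-right is two-thirds across and two-thirds down within the crop:
x = 2157.50 + 2 × 380.00/3 ≈ 2411; y = 0.00 + 2 × 760.00/3 ≈ 507.

(2411, 507)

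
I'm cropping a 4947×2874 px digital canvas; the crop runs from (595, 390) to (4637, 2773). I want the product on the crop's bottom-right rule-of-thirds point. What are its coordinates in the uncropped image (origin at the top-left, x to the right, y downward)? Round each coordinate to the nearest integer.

(3290, 1979)

Crop width = 4637 − 595 = 4042 px; one third is 1347.33 px.
Crop height = 2773 − 390 = 2383 px; one third is 794.33 px.
The bottom-right point is two-thirds across and two-thirds down within the crop:
x = 595 + 2 × 1347.33 ≈ 3290; y = 390 + 2 × 794.33 ≈ 1979.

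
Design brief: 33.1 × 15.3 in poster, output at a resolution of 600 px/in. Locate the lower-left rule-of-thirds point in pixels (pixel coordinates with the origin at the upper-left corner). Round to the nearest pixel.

(6620, 6120)

In pixels the canvas is 33.1 × 600 = 19860 wide and 15.3 × 600 = 9180 tall.
The lower-left point is one-third across and two-thirds down:
x = 1 × 19860/3 ≈ 6620; y = 2 × 9180/3 ≈ 6120.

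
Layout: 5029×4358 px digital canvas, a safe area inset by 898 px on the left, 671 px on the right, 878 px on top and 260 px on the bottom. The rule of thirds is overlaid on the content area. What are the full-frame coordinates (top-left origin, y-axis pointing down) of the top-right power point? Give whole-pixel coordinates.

Content width = 5029 − 898 − 671 = 3460 px; content height = 4358 − 878 − 260 = 3220 px.
Top-right is two-thirds across and one-third down within the content area.
x = 898 + 2 × 3460/3 = 898 + 2306.67 ≈ 3205
y = 878 + 1 × 3220/3 = 878 + 1073.33 ≈ 1951

x = 3205 px, y = 1951 px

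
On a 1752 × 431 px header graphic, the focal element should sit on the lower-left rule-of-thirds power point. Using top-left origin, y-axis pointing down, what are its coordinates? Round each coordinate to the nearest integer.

x = 584 px, y = 287 px

The lower-left point sits one-third of the way across and two-thirds of the way down.
x = 1 × 1752/3 ≈ 584; y = 2 × 431/3 ≈ 287.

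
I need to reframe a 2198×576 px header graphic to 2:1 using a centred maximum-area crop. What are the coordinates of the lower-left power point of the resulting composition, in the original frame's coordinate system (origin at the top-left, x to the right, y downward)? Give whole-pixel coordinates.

2198/576 > 2/1, so the 2:1 crop keeps the full height 576 and trims width to 576 × 2/1 = 1152.00 px.
Left offset = (2198 − 1152.00)/2 = 523.00 px; top offset = 0.
Lower-left is one-third across and two-thirds down within the crop:
x = 523.00 + 1 × 1152.00/3 ≈ 907; y = 0.00 + 2 × 576.00/3 ≈ 384.

(907, 384)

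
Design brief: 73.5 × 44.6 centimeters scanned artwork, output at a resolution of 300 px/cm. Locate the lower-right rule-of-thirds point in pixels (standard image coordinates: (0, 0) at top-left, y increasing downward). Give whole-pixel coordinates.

In pixels the canvas is 73.5 × 300 = 22050 wide and 44.6 × 300 = 13380 tall.
The lower-right point is two-thirds across and two-thirds down:
x = 2 × 22050/3 ≈ 14700; y = 2 × 13380/3 ≈ 8920.

x = 14700 px, y = 8920 px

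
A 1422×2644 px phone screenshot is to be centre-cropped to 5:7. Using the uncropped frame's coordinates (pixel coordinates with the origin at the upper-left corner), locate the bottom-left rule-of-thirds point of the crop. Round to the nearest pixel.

x = 474 px, y = 1654 px

1422/2644 < 5/7, so the 5:7 crop keeps the full width 1422 and trims height to 1422 × 7/5 = 1990.80 px.
Top offset = (2644 − 1990.80)/2 = 326.60 px; left offset = 0.
Bottom-left is one-third across and two-thirds down within the crop:
x = 0.00 + 1 × 1422.00/3 ≈ 474; y = 326.60 + 2 × 1990.80/3 ≈ 1654.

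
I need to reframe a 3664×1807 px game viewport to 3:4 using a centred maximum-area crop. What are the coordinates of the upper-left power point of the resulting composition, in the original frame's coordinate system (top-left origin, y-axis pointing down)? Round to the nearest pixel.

x = 1606 px, y = 602 px

3664/1807 > 3/4, so the 3:4 crop keeps the full height 1807 and trims width to 1807 × 3/4 = 1355.25 px.
Left offset = (3664 − 1355.25)/2 = 1154.38 px; top offset = 0.
Upper-left is one-third across and one-third down within the crop:
x = 1154.38 + 1 × 1355.25/3 ≈ 1606; y = 0.00 + 1 × 1807.00/3 ≈ 602.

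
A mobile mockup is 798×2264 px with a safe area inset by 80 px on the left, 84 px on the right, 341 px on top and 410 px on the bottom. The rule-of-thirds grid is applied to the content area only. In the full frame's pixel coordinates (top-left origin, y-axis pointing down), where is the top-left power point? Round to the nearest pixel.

(291, 845)

Content width = 798 − 80 − 84 = 634 px; content height = 2264 − 341 − 410 = 1513 px.
Top-left is one-third across and one-third down within the content area.
x = 80 + 1 × 634/3 = 80 + 211.33 ≈ 291
y = 341 + 1 × 1513/3 = 341 + 504.33 ≈ 845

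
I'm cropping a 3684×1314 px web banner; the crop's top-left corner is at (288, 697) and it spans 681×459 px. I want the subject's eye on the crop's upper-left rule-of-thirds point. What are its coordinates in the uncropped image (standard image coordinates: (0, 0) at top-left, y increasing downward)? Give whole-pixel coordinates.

One third of the crop width 681 is 227.00 px.
One third of the crop height 459 is 153.00 px.
The upper-left point is one-third across and one-third down within the crop:
x = 288 + 1 × 227.00 ≈ 515; y = 697 + 1 × 153.00 ≈ 850.

(515, 850)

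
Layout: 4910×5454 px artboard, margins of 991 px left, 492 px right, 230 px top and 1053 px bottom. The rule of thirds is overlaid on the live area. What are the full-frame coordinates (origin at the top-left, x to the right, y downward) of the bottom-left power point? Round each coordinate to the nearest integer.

(2133, 3011)

Content width = 4910 − 991 − 492 = 3427 px; content height = 5454 − 230 − 1053 = 4171 px.
Bottom-left is one-third across and two-thirds down within the live area.
x = 991 + 1 × 3427/3 = 991 + 1142.33 ≈ 2133
y = 230 + 2 × 4171/3 = 230 + 2780.67 ≈ 3011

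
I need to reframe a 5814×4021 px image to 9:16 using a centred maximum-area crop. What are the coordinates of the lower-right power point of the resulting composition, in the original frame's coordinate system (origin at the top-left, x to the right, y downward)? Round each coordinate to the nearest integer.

5814/4021 > 9/16, so the 9:16 crop keeps the full height 4021 and trims width to 4021 × 9/16 = 2261.81 px.
Left offset = (5814 − 2261.81)/2 = 1776.09 px; top offset = 0.
Lower-right is two-thirds across and two-thirds down within the crop:
x = 1776.09 + 2 × 2261.81/3 ≈ 3284; y = 0.00 + 2 × 4021.00/3 ≈ 2681.

(3284, 2681)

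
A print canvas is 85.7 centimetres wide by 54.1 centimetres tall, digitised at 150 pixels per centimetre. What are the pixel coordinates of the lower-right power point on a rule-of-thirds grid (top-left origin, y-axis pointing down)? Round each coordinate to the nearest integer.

(8570, 5410)

In pixels the canvas is 85.7 × 150 = 12855 wide and 54.1 × 150 = 8115 tall.
The lower-right point is two-thirds across and two-thirds down:
x = 2 × 12855/3 ≈ 8570; y = 2 × 8115/3 ≈ 5410.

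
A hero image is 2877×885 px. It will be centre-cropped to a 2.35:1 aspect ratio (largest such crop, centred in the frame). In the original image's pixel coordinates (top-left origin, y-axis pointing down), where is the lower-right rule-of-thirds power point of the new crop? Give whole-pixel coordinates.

x = 1785 px, y = 590 px

2877/885 > 2.35/1, so the 2.35:1 crop keeps the full height 885 and trims width to 885 × 2.35/1 = 2079.75 px.
Left offset = (2877 − 2079.75)/2 = 398.62 px; top offset = 0.
Lower-right is two-thirds across and two-thirds down within the crop:
x = 398.62 + 2 × 2079.75/3 ≈ 1785; y = 0.00 + 2 × 885.00/3 ≈ 590.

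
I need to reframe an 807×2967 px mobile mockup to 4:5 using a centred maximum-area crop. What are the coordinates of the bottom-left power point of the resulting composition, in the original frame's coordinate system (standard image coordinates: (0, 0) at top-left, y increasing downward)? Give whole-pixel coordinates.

807/2967 < 4/5, so the 4:5 crop keeps the full width 807 and trims height to 807 × 5/4 = 1008.75 px.
Top offset = (2967 − 1008.75)/2 = 979.12 px; left offset = 0.
Bottom-left is one-third across and two-thirds down within the crop:
x = 0.00 + 1 × 807.00/3 ≈ 269; y = 979.12 + 2 × 1008.75/3 ≈ 1652.

x = 269 px, y = 1652 px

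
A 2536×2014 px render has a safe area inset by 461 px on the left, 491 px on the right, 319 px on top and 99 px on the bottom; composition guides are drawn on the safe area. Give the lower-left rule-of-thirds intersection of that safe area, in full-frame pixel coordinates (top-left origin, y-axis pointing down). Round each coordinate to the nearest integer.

Content width = 2536 − 461 − 491 = 1584 px; content height = 2014 − 319 − 99 = 1596 px.
Lower-left is one-third across and two-thirds down within the safe area.
x = 461 + 1 × 1584/3 = 461 + 528.00 ≈ 989
y = 319 + 2 × 1596/3 = 319 + 1064.00 ≈ 1383

(989, 1383)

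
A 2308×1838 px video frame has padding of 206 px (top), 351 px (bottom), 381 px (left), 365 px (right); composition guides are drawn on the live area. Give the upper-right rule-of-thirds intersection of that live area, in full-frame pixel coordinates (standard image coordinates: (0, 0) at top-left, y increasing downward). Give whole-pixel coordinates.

Content width = 2308 − 381 − 365 = 1562 px; content height = 1838 − 206 − 351 = 1281 px.
Upper-right is two-thirds across and one-third down within the live area.
x = 381 + 2 × 1562/3 = 381 + 1041.33 ≈ 1422
y = 206 + 1 × 1281/3 = 206 + 427.00 ≈ 633

x = 1422 px, y = 633 px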